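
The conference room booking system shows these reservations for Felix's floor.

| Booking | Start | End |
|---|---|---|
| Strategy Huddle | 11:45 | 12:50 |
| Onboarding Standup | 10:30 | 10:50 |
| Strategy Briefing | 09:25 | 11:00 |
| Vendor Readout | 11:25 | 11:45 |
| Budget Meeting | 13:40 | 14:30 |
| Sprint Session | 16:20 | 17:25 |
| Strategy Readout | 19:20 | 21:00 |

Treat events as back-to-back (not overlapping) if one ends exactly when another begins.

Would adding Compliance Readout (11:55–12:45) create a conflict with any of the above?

Yes — it overlaps Strategy Huddle

Strategy Briefing: ends 11:00 at or before Compliance Readout starts 11:55 → clear.
Onboarding Standup: ends 10:50 at or before Compliance Readout starts 11:55 → clear.
Vendor Readout: ends 11:45 at or before Compliance Readout starts 11:55 → clear.
Strategy Huddle: starts 11:45 before Compliance Readout ends 12:45, and ends 12:50 after Compliance Readout starts 11:55 → overlap.
Budget Meeting: starts 13:40 at or after Compliance Readout ends 12:45 → clear.
Sprint Session: starts 16:20 at or after Compliance Readout ends 12:45 → clear.
Strategy Readout: starts 19:20 at or after Compliance Readout ends 12:45 → clear.
Compliance Readout overlaps Strategy Huddle.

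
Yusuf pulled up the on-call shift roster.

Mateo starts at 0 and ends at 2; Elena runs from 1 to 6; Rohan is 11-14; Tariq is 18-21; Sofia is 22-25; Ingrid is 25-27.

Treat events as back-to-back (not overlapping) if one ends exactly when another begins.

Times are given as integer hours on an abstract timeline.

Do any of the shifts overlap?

Yes

Sorted by start: Mateo, Elena, Rohan, Tariq, Sofia, Ingrid.
Elena starts before Mateo ends → Mateo and Elena overlap.
That's a conflict, so the schedule is not conflict-free.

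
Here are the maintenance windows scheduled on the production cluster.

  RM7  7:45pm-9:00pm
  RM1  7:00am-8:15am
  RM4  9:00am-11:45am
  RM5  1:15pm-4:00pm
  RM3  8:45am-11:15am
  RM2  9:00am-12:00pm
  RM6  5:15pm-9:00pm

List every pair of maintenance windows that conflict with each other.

RM2 & RM3, RM2 & RM4, RM3 & RM4, RM6 & RM7

Sorted by start: RM1, RM3, RM2, RM4, RM5, RM6, RM7.
RM3 starts after RM1 ends, so nothing later overlaps RM1 either.
RM2 starts before RM3 ends → RM3 and RM2 overlap.
RM4 starts before RM3 ends → RM3 and RM4 overlap.
RM5 starts after RM3 ends, so nothing later overlaps RM3 either.
RM4 starts before RM2 ends → RM2 and RM4 overlap.
RM5 starts after RM2 ends, so nothing later overlaps RM2 either.
RM5 starts after RM4 ends, so nothing later overlaps RM4 either.
RM6 starts after RM5 ends, so nothing later overlaps RM5 either.
RM7 starts before RM6 ends → RM6 and RM7 overlap.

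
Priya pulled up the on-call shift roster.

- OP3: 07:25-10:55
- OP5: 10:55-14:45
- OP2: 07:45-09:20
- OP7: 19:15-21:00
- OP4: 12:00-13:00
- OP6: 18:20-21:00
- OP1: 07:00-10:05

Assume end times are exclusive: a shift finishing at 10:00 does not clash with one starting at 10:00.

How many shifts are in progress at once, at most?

Sort all start/end points and keep a running count:
07:00 start OP1 → 1
07:25 start OP3 → 2
07:45 start OP2 → 3
09:20 end OP2 → 2
10:05 end OP1 → 1
10:55 end OP3 → 0
10:55 start OP5 → 1
12:00 start OP4 → 2
13:00 end OP4 → 1
14:45 end OP5 → 0
18:20 start OP6 → 1
19:15 start OP7 → 2
21:00 end OP6 → 1
21:00 end OP7 → 0
Peak is 3, at 07:45 (OP1, OP2, OP3).

3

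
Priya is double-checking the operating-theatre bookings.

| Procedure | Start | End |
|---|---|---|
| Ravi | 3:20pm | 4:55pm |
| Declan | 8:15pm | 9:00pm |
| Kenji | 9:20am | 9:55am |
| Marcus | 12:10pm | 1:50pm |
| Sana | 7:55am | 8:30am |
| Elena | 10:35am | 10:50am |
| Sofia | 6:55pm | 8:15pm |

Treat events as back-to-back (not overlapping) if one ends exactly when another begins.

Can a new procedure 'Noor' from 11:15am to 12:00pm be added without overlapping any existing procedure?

Yes — the slot is free

Sana: ends 8:30am at or before Noor starts 11:15am → clear.
Kenji: ends 9:55am at or before Noor starts 11:15am → clear.
Elena: ends 10:50am at or before Noor starts 11:15am → clear.
Marcus: starts 12:10pm at or after Noor ends 12:00pm → clear.
Ravi: starts 3:20pm at or after Noor ends 12:00pm → clear.
Sofia: starts 6:55pm at or after Noor ends 12:00pm → clear.
Declan: starts 8:15pm at or after Noor ends 12:00pm → clear.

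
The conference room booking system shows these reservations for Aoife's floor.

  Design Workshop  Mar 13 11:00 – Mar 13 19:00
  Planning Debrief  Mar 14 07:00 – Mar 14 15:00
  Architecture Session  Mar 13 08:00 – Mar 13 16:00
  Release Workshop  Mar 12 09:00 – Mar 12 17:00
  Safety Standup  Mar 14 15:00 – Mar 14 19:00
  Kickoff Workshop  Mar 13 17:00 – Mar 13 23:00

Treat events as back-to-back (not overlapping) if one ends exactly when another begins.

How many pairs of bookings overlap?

2

Two intervals overlap when each starts before the other ends.
Sorted by start: Release Workshop, Architecture Session, Design Workshop, Kickoff Workshop, Planning Debrief, Safety Standup.
Architecture Session starts after Release Workshop ends, so Release Workshop has no further overlaps.
Design Workshop starts before Architecture Session ends → Architecture Session and Design Workshop overlap.
Kickoff Workshop starts after Architecture Session ends, so Architecture Session has no further overlaps.
Kickoff Workshop starts before Design Workshop ends → Design Workshop and Kickoff Workshop overlap.
Planning Debrief starts after Design Workshop ends, so Design Workshop has no further overlaps.
Planning Debrief starts after Kickoff Workshop ends, so Kickoff Workshop has no further overlaps.
Safety Standup starts exactly when Planning Debrief ends (back-to-back, no overlap).
Overlapping pairs: Architecture Session & Design Workshop, Design Workshop & Kickoff Workshop — 2 in total.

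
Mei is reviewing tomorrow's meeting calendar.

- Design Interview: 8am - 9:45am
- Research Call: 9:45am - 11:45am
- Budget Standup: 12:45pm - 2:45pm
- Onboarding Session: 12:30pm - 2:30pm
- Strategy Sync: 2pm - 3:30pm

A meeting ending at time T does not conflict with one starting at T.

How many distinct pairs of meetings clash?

3

Sorted by start: Design Interview, Research Call, Onboarding Session, Budget Standup, Strategy Sync.
Research Call starts exactly when Design Interview ends (back-to-back, no overlap), so nothing later overlaps Design Interview either.
Onboarding Session starts after Research Call ends, so nothing later overlaps Research Call either.
Budget Standup starts before Onboarding Session ends → Onboarding Session and Budget Standup overlap.
Strategy Sync starts before Onboarding Session ends → Onboarding Session and Strategy Sync overlap.
Strategy Sync starts before Budget Standup ends → Budget Standup and Strategy Sync overlap.
Overlapping pairs: Budget Standup & Onboarding Session, Budget Standup & Strategy Sync, Onboarding Session & Strategy Sync — 3 in total.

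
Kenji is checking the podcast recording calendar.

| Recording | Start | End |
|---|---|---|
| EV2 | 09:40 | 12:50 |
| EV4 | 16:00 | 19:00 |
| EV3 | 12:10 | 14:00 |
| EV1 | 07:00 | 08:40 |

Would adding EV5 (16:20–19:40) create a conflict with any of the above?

Yes — it overlaps EV4

EV1: ends 08:40 at or before EV5 starts 16:20 → clear.
EV2: ends 12:50 at or before EV5 starts 16:20 → clear.
EV3: ends 14:00 at or before EV5 starts 16:20 → clear.
EV4: starts 16:00 before EV5 ends 19:40, and ends 19:00 after EV5 starts 16:20 → overlap.
EV5 overlaps EV4.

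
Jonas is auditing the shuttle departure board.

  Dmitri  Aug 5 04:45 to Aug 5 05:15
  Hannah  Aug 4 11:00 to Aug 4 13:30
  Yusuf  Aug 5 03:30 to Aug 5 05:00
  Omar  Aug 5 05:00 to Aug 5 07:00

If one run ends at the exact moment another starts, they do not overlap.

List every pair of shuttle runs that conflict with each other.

Check each pair: they overlap iff neither finishes before the other starts.
Sorted by start: Hannah, Yusuf, Dmitri, Omar.
Yusuf starts after Hannah ends, so Hannah has no further overlaps.
Dmitri starts before Yusuf ends → Yusuf and Dmitri overlap.
Omar starts exactly when Yusuf ends (back-to-back, no overlap).
Omar starts before Dmitri ends → Dmitri and Omar overlap.

Dmitri & Omar, Dmitri & Yusuf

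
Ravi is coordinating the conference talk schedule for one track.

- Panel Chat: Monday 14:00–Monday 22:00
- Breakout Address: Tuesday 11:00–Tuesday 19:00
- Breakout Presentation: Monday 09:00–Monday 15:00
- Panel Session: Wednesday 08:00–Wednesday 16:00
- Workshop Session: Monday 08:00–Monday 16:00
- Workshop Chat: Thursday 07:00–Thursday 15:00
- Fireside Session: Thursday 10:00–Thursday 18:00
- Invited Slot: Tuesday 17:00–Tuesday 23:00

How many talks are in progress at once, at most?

Walk through starts and ends in time order (an end at T is processed before a start at T):
Monday 08:00 start Workshop Session → 1
Monday 09:00 start Breakout Presentation → 2
Monday 14:00 start Panel Chat → 3
Monday 15:00 end Breakout Presentation → 2
Monday 16:00 end Workshop Session → 1
Monday 22:00 end Panel Chat → 0
Tuesday 11:00 start Breakout Address → 1
Tuesday 17:00 start Invited Slot → 2
Tuesday 19:00 end Breakout Address → 1
Tuesday 23:00 end Invited Slot → 0
Wednesday 08:00 start Panel Session → 1
Wednesday 16:00 end Panel Session → 0
Thursday 07:00 start Workshop Chat → 1
Thursday 10:00 start Fireside Session → 2
Thursday 15:00 end Workshop Chat → 1
Thursday 18:00 end Fireside Session → 0
Peak is 3, at Monday 14:00 (Breakout Presentation, Panel Chat, Workshop Session).

3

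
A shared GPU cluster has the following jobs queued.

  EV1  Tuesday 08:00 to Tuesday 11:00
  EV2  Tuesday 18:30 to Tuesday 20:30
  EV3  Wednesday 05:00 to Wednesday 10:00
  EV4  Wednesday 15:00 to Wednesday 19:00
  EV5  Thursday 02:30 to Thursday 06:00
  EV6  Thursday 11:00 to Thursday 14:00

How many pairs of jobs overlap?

Sorted by start: EV1, EV2, EV3, EV4, EV5, EV6.
EV2 starts after EV1 ends — done with EV1.
EV3 starts after EV2 ends — done with EV2.
EV4 starts after EV3 ends — done with EV3.
EV5 starts after EV4 ends — done with EV4.
EV6 starts after EV5 ends.
No pair overlaps.

0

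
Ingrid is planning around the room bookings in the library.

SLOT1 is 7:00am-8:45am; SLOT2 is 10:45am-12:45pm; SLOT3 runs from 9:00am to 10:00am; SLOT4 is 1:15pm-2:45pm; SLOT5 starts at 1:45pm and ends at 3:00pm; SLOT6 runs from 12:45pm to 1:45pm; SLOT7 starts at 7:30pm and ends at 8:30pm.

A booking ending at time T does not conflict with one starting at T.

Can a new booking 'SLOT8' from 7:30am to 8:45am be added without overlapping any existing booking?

SLOT1: starts 7:00am before SLOT8 ends 8:45am, and ends 8:45am after SLOT8 starts 7:30am → overlap.
SLOT3: starts 9:00am at or after SLOT8 ends 8:45am → clear.
SLOT2: starts 10:45am at or after SLOT8 ends 8:45am → clear.
SLOT6: starts 12:45pm at or after SLOT8 ends 8:45am → clear.
SLOT4: starts 1:15pm at or after SLOT8 ends 8:45am → clear.
SLOT5: starts 1:45pm at or after SLOT8 ends 8:45am → clear.
SLOT7: starts 7:30pm at or after SLOT8 ends 8:45am → clear.
SLOT8 overlaps SLOT1.

No — it overlaps SLOT1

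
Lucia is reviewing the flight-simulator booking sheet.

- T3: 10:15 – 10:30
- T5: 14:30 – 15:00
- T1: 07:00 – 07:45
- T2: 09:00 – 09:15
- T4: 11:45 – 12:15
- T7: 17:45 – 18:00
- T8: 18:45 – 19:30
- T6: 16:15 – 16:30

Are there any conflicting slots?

Check each pair: they overlap iff neither finishes before the other starts.
Sorted by start: T1, T2, T3, T4, T5, T6, T7, T8.
T2 starts after T1 ends, so nothing later overlaps T1 either.
T3 starts after T2 ends, so nothing later overlaps T2 either.
T4 starts after T3 ends, so nothing later overlaps T3 either.
T5 starts after T4 ends, so nothing later overlaps T4 either.
T6 starts after T5 ends, so nothing later overlaps T5 either.
T7 starts after T6 ends, so nothing later overlaps T6 either.
T8 starts after T7 ends.
Every pair is clear; the schedule has no overlaps.

No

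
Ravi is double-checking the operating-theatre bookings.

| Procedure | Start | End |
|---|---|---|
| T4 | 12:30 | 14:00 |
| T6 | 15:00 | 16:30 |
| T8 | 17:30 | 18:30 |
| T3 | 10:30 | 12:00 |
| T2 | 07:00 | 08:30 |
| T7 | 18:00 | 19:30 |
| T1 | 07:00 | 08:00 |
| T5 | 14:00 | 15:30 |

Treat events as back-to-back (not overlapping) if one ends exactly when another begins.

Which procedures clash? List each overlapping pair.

T1 & T2, T5 & T6, T7 & T8

Two intervals overlap when each starts before the other ends.
Sorted by start: T1, T2, T3, T4, T5, T6, T8, T7.
T2 starts before T1 ends → T1 and T2 overlap.
T3 starts after T1 ends, so nothing later overlaps T1 either.
T3 starts after T2 ends, so nothing later overlaps T2 either.
T4 starts after T3 ends, so nothing later overlaps T3 either.
T5 starts exactly when T4 ends (back-to-back, no overlap), so nothing later overlaps T4 either.
T6 starts before T5 ends → T5 and T6 overlap.
T8 starts after T5 ends, so nothing later overlaps T5 either.
T8 starts after T6 ends, so nothing later overlaps T6 either.
T7 starts before T8 ends → T8 and T7 overlap.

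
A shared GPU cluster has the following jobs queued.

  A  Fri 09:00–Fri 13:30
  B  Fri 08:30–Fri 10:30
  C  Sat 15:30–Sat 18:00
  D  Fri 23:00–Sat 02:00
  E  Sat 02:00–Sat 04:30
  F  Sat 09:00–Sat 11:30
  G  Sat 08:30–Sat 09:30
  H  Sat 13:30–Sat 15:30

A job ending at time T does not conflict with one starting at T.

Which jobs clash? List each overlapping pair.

A & B, F & G

Sorted by start: B, A, D, E, G, F, H, C.
A starts before B ends → B and A overlap.
D starts after B ends — done with B.
D starts after A ends — done with A.
E starts exactly when D ends (back-to-back, no overlap) — done with D.
G starts after E ends — done with E.
F starts before G ends → G and F overlap.
H starts after G ends — done with G.
H starts after F ends — done with F.
C starts exactly when H ends (back-to-back, no overlap).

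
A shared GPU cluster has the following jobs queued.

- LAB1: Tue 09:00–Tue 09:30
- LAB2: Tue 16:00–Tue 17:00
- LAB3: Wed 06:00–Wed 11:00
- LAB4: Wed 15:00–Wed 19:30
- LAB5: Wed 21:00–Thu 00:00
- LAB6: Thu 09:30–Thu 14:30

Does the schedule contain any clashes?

No

Sorted by start: LAB1, LAB2, LAB3, LAB4, LAB5, LAB6.
LAB2 starts after LAB1 ends; LAB1 is clear from here.
LAB3 starts after LAB2 ends; LAB2 is clear from here.
LAB4 starts after LAB3 ends; LAB3 is clear from here.
LAB5 starts after LAB4 ends; LAB4 is clear from here.
LAB6 starts after LAB5 ends.
Every pair is clear; the schedule has no overlaps.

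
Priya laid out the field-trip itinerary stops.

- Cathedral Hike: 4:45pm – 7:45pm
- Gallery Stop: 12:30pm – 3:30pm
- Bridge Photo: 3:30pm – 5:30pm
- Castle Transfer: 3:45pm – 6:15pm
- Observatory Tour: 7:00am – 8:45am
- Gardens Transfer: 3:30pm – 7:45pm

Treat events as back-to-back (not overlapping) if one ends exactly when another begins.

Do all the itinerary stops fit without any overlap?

No

Sorted by start: Observatory Tour, Gallery Stop, Bridge Photo, Gardens Transfer, Castle Transfer, Cathedral Hike.
Gallery Stop starts after Observatory Tour ends — done with Observatory Tour.
Bridge Photo starts exactly when Gallery Stop ends (back-to-back, no overlap) — done with Gallery Stop.
Gardens Transfer starts before Bridge Photo ends → Bridge Photo and Gardens Transfer overlap.
That's a conflict, so the schedule is not conflict-free.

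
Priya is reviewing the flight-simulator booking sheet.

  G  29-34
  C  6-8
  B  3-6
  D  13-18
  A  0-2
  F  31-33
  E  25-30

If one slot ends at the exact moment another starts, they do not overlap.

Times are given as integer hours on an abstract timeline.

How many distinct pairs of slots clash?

2

Sorted by start: A, B, C, D, E, G, F.
B starts after A ends, so nothing later overlaps A either.
C starts exactly when B ends (back-to-back, no overlap), so nothing later overlaps B either.
D starts after C ends, so nothing later overlaps C either.
E starts after D ends, so nothing later overlaps D either.
G starts before E ends → E and G overlap.
F starts after E ends.
F starts before G ends → G and F overlap.
Overlapping pairs: E & G, F & G — 2 in total.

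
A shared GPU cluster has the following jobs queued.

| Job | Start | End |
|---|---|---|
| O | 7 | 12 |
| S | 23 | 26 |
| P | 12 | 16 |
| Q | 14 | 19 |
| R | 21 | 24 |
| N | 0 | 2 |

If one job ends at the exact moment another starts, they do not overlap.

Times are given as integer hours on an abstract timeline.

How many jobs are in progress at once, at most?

Sweep the timeline, counting +1 at each start and −1 at each end (ends before starts at a tie):
0 start N → 1
2 end N → 0
7 start O → 1
12 end O → 0
12 start P → 1
14 start Q → 2
16 end P → 1
19 end Q → 0
21 start R → 1
23 start S → 2
24 end R → 1
26 end S → 0
Peak is 2, at 14 (P, Q).

2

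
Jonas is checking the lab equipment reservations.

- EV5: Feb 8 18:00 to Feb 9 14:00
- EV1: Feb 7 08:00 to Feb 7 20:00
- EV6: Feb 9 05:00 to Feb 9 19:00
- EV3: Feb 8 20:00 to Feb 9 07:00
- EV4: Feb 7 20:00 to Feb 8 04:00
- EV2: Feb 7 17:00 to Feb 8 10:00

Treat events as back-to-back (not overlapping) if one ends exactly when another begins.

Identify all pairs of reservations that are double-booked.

EV1 & EV2, EV2 & EV4, EV3 & EV5, EV3 & EV6, EV5 & EV6

Sorted by start: EV1, EV2, EV4, EV5, EV3, EV6.
EV2 starts before EV1 ends → EV1 and EV2 overlap.
EV4 starts exactly when EV1 ends (back-to-back, no overlap); EV1 is clear from here.
EV4 starts before EV2 ends → EV2 and EV4 overlap.
EV5 starts after EV2 ends; EV2 is clear from here.
EV5 starts after EV4 ends; EV4 is clear from here.
EV3 starts before EV5 ends → EV5 and EV3 overlap.
EV6 starts before EV5 ends → EV5 and EV6 overlap.
EV6 starts before EV3 ends → EV3 and EV6 overlap.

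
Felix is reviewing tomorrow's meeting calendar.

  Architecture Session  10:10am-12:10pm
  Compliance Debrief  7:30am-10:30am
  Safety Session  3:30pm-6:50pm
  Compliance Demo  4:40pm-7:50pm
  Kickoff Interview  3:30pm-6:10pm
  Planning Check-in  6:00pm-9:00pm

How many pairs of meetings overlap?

7

Sorted by start: Compliance Debrief, Architecture Session, Safety Session, Kickoff Interview, Compliance Demo, Planning Check-in.
Architecture Session starts before Compliance Debrief ends → Compliance Debrief and Architecture Session overlap.
Safety Session starts after Compliance Debrief ends, so Compliance Debrief has no further overlaps.
Safety Session starts after Architecture Session ends, so Architecture Session has no further overlaps.
Kickoff Interview starts before Safety Session ends → Safety Session and Kickoff Interview overlap.
Compliance Demo starts before Safety Session ends → Safety Session and Compliance Demo overlap.
Planning Check-in starts before Safety Session ends → Safety Session and Planning Check-in overlap.
Compliance Demo starts before Kickoff Interview ends → Kickoff Interview and Compliance Demo overlap.
Planning Check-in starts before Kickoff Interview ends → Kickoff Interview and Planning Check-in overlap.
Planning Check-in starts before Compliance Demo ends → Compliance Demo and Planning Check-in overlap.
Overlapping pairs: Architecture Session & Compliance Debrief, Compliance Demo & Kickoff Interview, Compliance Demo & Planning Check-in, Compliance Demo & Safety Session, Kickoff Interview & Planning Check-in, Kickoff Interview & Safety Session, Planning Check-in & Safety Session — 7 in total.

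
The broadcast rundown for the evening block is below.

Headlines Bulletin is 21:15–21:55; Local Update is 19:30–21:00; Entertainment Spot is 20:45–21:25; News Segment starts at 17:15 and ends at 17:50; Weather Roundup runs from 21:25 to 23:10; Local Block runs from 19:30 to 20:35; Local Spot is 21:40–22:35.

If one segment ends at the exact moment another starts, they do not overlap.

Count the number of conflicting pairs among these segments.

6

Sorted by start: News Segment, Local Update, Local Block, Entertainment Spot, Headlines Bulletin, Weather Roundup, Local Spot.
Local Update starts after News Segment ends, so nothing later overlaps News Segment either.
Local Block starts before Local Update ends → Local Update and Local Block overlap.
Entertainment Spot starts before Local Update ends → Local Update and Entertainment Spot overlap.
Headlines Bulletin starts after Local Update ends, so nothing later overlaps Local Update either.
Entertainment Spot starts after Local Block ends, so nothing later overlaps Local Block either.
Headlines Bulletin starts before Entertainment Spot ends → Entertainment Spot and Headlines Bulletin overlap.
Weather Roundup starts exactly when Entertainment Spot ends (back-to-back, no overlap), so nothing later overlaps Entertainment Spot either.
Weather Roundup starts before Headlines Bulletin ends → Headlines Bulletin and Weather Roundup overlap.
Local Spot starts before Headlines Bulletin ends → Headlines Bulletin and Local Spot overlap.
Local Spot starts before Weather Roundup ends → Weather Roundup and Local Spot overlap.
Overlapping pairs: Entertainment Spot & Headlines Bulletin, Entertainment Spot & Local Update, Headlines Bulletin & Local Spot, Headlines Bulletin & Weather Roundup, Local Block & Local Update, Local Spot & Weather Roundup — 6 in total.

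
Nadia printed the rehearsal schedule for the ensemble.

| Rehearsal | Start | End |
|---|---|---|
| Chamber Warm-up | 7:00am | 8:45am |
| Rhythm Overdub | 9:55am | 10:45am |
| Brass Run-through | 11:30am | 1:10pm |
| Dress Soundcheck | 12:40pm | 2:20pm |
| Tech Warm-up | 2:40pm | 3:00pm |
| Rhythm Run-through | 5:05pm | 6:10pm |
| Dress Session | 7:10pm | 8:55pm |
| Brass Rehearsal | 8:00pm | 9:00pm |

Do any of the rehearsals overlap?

Yes

Two intervals overlap when each starts before the other ends.
Sorted by start: Chamber Warm-up, Rhythm Overdub, Brass Run-through, Dress Soundcheck, Tech Warm-up, Rhythm Run-through, Dress Session, Brass Rehearsal.
Rhythm Overdub starts after Chamber Warm-up ends; Chamber Warm-up is clear from here.
Brass Run-through starts after Rhythm Overdub ends; Rhythm Overdub is clear from here.
Dress Soundcheck starts before Brass Run-through ends → Brass Run-through and Dress Soundcheck overlap.
That's a conflict, so the schedule is not conflict-free.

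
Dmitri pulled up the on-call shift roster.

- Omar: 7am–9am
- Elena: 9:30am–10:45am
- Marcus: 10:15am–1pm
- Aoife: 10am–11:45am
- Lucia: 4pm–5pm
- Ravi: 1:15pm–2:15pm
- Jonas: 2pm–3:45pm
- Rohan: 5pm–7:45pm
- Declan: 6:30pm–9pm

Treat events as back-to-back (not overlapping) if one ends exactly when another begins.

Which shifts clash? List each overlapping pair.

Sorted by start: Omar, Elena, Aoife, Marcus, Ravi, Jonas, Lucia, Rohan, Declan.
Elena starts after Omar ends — done with Omar.
Aoife starts before Elena ends → Elena and Aoife overlap.
Marcus starts before Elena ends → Elena and Marcus overlap.
Ravi starts after Elena ends — done with Elena.
Marcus starts before Aoife ends → Aoife and Marcus overlap.
Ravi starts after Aoife ends — done with Aoife.
Ravi starts after Marcus ends — done with Marcus.
Jonas starts before Ravi ends → Ravi and Jonas overlap.
Lucia starts after Ravi ends — done with Ravi.
Lucia starts after Jonas ends — done with Jonas.
Rohan starts exactly when Lucia ends (back-to-back, no overlap) — done with Lucia.
Declan starts before Rohan ends → Rohan and Declan overlap.

Aoife & Elena, Aoife & Marcus, Declan & Rohan, Elena & Marcus, Jonas & Ravi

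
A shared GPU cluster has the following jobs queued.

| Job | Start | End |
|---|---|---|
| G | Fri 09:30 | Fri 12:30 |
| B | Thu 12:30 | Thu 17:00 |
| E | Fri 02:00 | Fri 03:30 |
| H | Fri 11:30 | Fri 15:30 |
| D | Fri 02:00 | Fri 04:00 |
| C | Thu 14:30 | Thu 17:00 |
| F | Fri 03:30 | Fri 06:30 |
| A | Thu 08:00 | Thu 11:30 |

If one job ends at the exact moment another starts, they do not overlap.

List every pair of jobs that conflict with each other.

B & C, D & E, D & F, G & H

Sorted by start: A, B, C, D, E, F, G, H.
B starts after A ends; A is clear from here.
C starts before B ends → B and C overlap.
D starts after B ends; B is clear from here.
D starts after C ends; C is clear from here.
E starts before D ends → D and E overlap.
F starts before D ends → D and F overlap.
G starts after D ends; D is clear from here.
F starts exactly when E ends (back-to-back, no overlap); E is clear from here.
G starts after F ends; F is clear from here.
H starts before G ends → G and H overlap.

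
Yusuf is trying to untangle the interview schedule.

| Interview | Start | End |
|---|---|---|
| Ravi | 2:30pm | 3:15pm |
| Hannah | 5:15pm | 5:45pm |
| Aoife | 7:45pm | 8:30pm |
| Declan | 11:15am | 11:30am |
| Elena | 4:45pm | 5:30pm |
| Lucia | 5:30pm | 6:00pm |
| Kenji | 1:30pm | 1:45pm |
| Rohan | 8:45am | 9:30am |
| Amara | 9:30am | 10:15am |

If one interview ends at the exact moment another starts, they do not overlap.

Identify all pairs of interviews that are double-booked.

Sorted by start: Rohan, Amara, Declan, Kenji, Ravi, Elena, Hannah, Lucia, Aoife.
Amara starts exactly when Rohan ends (back-to-back, no overlap), so nothing later overlaps Rohan either.
Declan starts after Amara ends, so nothing later overlaps Amara either.
Kenji starts after Declan ends, so nothing later overlaps Declan either.
Ravi starts after Kenji ends, so nothing later overlaps Kenji either.
Elena starts after Ravi ends, so nothing later overlaps Ravi either.
Hannah starts before Elena ends → Elena and Hannah overlap.
Lucia starts exactly when Elena ends (back-to-back, no overlap), so nothing later overlaps Elena either.
Lucia starts before Hannah ends → Hannah and Lucia overlap.
Aoife starts after Hannah ends.
Aoife starts after Lucia ends.

Elena & Hannah, Hannah & Lucia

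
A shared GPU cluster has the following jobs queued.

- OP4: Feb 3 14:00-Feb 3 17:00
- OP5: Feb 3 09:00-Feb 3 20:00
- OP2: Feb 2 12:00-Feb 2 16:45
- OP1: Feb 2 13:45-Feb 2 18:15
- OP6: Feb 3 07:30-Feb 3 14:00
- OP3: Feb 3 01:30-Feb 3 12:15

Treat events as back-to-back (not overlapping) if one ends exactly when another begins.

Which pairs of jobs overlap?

OP1 & OP2, OP3 & OP5, OP3 & OP6, OP4 & OP5, OP5 & OP6

Sorted by start: OP2, OP1, OP3, OP6, OP5, OP4.
OP1 starts before OP2 ends → OP2 and OP1 overlap.
OP3 starts after OP2 ends — done with OP2.
OP3 starts after OP1 ends — done with OP1.
OP6 starts before OP3 ends → OP3 and OP6 overlap.
OP5 starts before OP3 ends → OP3 and OP5 overlap.
OP4 starts after OP3 ends.
OP5 starts before OP6 ends → OP6 and OP5 overlap.
OP4 starts exactly when OP6 ends (back-to-back, no overlap).
OP4 starts before OP5 ends → OP5 and OP4 overlap.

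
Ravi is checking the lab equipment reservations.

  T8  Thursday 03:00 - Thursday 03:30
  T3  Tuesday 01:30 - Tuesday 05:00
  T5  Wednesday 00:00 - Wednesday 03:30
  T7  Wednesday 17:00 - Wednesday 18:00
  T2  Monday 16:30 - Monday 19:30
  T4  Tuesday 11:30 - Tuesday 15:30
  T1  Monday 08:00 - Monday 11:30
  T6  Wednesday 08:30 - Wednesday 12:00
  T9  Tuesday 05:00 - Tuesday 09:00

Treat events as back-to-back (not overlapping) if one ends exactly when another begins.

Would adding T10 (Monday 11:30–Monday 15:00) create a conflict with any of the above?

T1: ends Monday 11:30 at or before T10 starts Monday 11:30 → clear.
T2: starts Monday 16:30 at or after T10 ends Monday 15:00 → clear.
T3: starts Tuesday 01:30 at or after T10 ends Monday 15:00 → clear.
T9: starts Tuesday 05:00 at or after T10 ends Monday 15:00 → clear.
T4: starts Tuesday 11:30 at or after T10 ends Monday 15:00 → clear.
T5: starts Wednesday 00:00 at or after T10 ends Monday 15:00 → clear.
T6: starts Wednesday 08:30 at or after T10 ends Monday 15:00 → clear.
T7: starts Wednesday 17:00 at or after T10 ends Monday 15:00 → clear.
T8: starts Thursday 03:00 at or after T10 ends Monday 15:00 → clear.

No — it doesn't clash with anything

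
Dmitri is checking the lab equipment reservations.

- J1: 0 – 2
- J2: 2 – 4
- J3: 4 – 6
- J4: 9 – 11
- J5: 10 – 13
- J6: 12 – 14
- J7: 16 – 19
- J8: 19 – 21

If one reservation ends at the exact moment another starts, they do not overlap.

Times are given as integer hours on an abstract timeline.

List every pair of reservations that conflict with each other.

Check each pair: they overlap iff neither finishes before the other starts.
Sorted by start: J1, J2, J3, J4, J5, J6, J7, J8.
J2 starts exactly when J1 ends (back-to-back, no overlap) — done with J1.
J3 starts exactly when J2 ends (back-to-back, no overlap) — done with J2.
J4 starts after J3 ends — done with J3.
J5 starts before J4 ends → J4 and J5 overlap.
J6 starts after J4 ends — done with J4.
J6 starts before J5 ends → J5 and J6 overlap.
J7 starts after J5 ends — done with J5.
J7 starts after J6 ends — done with J6.
J8 starts exactly when J7 ends (back-to-back, no overlap).

J4 & J5, J5 & J6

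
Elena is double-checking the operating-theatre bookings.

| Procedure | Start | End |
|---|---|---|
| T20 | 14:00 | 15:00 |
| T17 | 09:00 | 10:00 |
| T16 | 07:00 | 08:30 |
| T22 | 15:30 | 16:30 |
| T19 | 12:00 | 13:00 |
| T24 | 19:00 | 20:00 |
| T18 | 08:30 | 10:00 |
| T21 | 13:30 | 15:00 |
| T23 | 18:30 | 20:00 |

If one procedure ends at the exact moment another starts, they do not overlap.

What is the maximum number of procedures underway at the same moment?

Walk through starts and ends in time order (an end at T is processed before a start at T):
07:00 start T16 → 1
08:30 end T16 → 0
08:30 start T18 → 1
09:00 start T17 → 2
10:00 end T17 → 1
10:00 end T18 → 0
12:00 start T19 → 1
13:00 end T19 → 0
13:30 start T21 → 1
14:00 start T20 → 2
15:00 end T20 → 1
15:00 end T21 → 0
15:30 start T22 → 1
16:30 end T22 → 0
18:30 start T23 → 1
19:00 start T24 → 2
20:00 end T23 → 1
20:00 end T24 → 0
Peak is 2, at 09:00 (T17, T18).

2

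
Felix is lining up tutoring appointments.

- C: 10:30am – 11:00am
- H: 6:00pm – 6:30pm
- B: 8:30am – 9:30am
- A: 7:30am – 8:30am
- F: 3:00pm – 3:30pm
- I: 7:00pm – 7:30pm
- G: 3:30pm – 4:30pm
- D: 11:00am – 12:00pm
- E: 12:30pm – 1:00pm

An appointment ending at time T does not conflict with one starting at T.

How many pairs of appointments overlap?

0

Sorted by start: A, B, C, D, E, F, G, H, I.
B starts exactly when A ends (back-to-back, no overlap), so nothing later overlaps A either.
C starts after B ends, so nothing later overlaps B either.
D starts exactly when C ends (back-to-back, no overlap), so nothing later overlaps C either.
E starts after D ends, so nothing later overlaps D either.
F starts after E ends, so nothing later overlaps E either.
G starts exactly when F ends (back-to-back, no overlap), so nothing later overlaps F either.
H starts after G ends, so nothing later overlaps G either.
I starts after H ends.
No pair overlaps.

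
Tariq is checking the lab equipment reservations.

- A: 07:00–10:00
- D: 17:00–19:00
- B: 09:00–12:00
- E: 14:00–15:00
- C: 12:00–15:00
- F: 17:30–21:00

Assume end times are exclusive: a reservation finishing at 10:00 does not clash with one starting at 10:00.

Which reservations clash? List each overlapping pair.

Sorted by start: A, B, C, E, D, F.
B starts before A ends → A and B overlap.
C starts after A ends; A is clear from here.
C starts exactly when B ends (back-to-back, no overlap); B is clear from here.
E starts before C ends → C and E overlap.
D starts after C ends; C is clear from here.
D starts after E ends; E is clear from here.
F starts before D ends → D and F overlap.

A & B, C & E, D & F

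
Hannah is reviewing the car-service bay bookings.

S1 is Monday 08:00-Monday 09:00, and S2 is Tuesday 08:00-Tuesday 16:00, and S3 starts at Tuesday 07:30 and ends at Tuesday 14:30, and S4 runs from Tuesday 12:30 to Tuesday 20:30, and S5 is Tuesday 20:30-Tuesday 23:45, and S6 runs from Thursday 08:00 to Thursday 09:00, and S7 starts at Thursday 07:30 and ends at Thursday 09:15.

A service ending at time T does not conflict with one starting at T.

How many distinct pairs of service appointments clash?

4

Sorted by start: S1, S3, S2, S4, S5, S7, S6.
S3 starts after S1 ends, so nothing later overlaps S1 either.
S2 starts before S3 ends → S3 and S2 overlap.
S4 starts before S3 ends → S3 and S4 overlap.
S5 starts after S3 ends, so nothing later overlaps S3 either.
S4 starts before S2 ends → S2 and S4 overlap.
S5 starts after S2 ends, so nothing later overlaps S2 either.
S5 starts exactly when S4 ends (back-to-back, no overlap), so nothing later overlaps S4 either.
S7 starts after S5 ends, so nothing later overlaps S5 either.
S6 starts before S7 ends → S7 and S6 overlap.
Overlapping pairs: S2 & S3, S2 & S4, S3 & S4, S6 & S7 — 4 in total.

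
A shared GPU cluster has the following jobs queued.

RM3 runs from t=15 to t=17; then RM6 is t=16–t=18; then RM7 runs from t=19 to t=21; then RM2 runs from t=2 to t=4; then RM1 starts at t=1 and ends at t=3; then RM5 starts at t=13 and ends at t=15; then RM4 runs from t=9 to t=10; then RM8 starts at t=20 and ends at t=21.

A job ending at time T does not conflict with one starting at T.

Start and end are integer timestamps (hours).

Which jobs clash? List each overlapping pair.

RM1 & RM2, RM3 & RM6, RM7 & RM8

Check each pair: they overlap iff neither finishes before the other starts.
Sorted by start: RM1, RM2, RM4, RM5, RM3, RM6, RM7, RM8.
RM2 starts before RM1 ends → RM1 and RM2 overlap.
RM4 starts after RM1 ends, so RM1 has no further overlaps.
RM4 starts after RM2 ends, so RM2 has no further overlaps.
RM5 starts after RM4 ends, so RM4 has no further overlaps.
RM3 starts exactly when RM5 ends (back-to-back, no overlap), so RM5 has no further overlaps.
RM6 starts before RM3 ends → RM3 and RM6 overlap.
RM7 starts after RM3 ends, so RM3 has no further overlaps.
RM7 starts after RM6 ends, so RM6 has no further overlaps.
RM8 starts before RM7 ends → RM7 and RM8 overlap.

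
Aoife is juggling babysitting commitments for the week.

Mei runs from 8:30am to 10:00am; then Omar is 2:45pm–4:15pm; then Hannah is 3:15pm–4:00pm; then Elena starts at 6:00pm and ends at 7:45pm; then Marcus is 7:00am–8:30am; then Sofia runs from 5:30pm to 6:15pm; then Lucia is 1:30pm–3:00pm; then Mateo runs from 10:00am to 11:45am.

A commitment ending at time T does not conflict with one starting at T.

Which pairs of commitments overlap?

Sorted by start: Marcus, Mei, Mateo, Lucia, Omar, Hannah, Sofia, Elena.
Mei starts exactly when Marcus ends (back-to-back, no overlap), so nothing later overlaps Marcus either.
Mateo starts exactly when Mei ends (back-to-back, no overlap), so nothing later overlaps Mei either.
Lucia starts after Mateo ends, so nothing later overlaps Mateo either.
Omar starts before Lucia ends → Lucia and Omar overlap.
Hannah starts after Lucia ends, so nothing later overlaps Lucia either.
Hannah starts before Omar ends → Omar and Hannah overlap.
Sofia starts after Omar ends, so nothing later overlaps Omar either.
Sofia starts after Hannah ends, so nothing later overlaps Hannah either.
Elena starts before Sofia ends → Sofia and Elena overlap.

Elena & Sofia, Hannah & Omar, Lucia & Omar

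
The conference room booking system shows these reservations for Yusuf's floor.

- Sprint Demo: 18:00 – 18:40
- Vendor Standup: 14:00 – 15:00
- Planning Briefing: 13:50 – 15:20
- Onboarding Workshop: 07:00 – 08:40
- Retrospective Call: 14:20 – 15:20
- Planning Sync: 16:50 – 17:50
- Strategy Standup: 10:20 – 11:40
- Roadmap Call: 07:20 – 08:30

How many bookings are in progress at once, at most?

Walk through starts and ends in time order (an end at T is processed before a start at T):
07:00 start Onboarding Workshop → 1
07:20 start Roadmap Call → 2
08:30 end Roadmap Call → 1
08:40 end Onboarding Workshop → 0
10:20 start Strategy Standup → 1
11:40 end Strategy Standup → 0
13:50 start Planning Briefing → 1
14:00 start Vendor Standup → 2
14:20 start Retrospective Call → 3
15:00 end Vendor Standup → 2
15:20 end Planning Briefing → 1
15:20 end Retrospective Call → 0
16:50 start Planning Sync → 1
17:50 end Planning Sync → 0
18:00 start Sprint Demo → 1
18:40 end Sprint Demo → 0
Peak is 3, at 14:20 (Planning Briefing, Retrospective Call, Vendor Standup).

3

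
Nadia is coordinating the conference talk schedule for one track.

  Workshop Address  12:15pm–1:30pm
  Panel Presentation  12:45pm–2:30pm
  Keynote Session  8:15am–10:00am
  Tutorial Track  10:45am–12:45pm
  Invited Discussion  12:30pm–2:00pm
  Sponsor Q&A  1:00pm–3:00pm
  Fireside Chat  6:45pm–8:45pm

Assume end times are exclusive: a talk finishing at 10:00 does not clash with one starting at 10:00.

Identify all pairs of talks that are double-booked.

Sorted by start: Keynote Session, Tutorial Track, Workshop Address, Invited Discussion, Panel Presentation, Sponsor Q&A, Fireside Chat.
Tutorial Track starts after Keynote Session ends, so Keynote Session has no further overlaps.
Workshop Address starts before Tutorial Track ends → Tutorial Track and Workshop Address overlap.
Invited Discussion starts before Tutorial Track ends → Tutorial Track and Invited Discussion overlap.
Panel Presentation starts exactly when Tutorial Track ends (back-to-back, no overlap), so Tutorial Track has no further overlaps.
Invited Discussion starts before Workshop Address ends → Workshop Address and Invited Discussion overlap.
Panel Presentation starts before Workshop Address ends → Workshop Address and Panel Presentation overlap.
Sponsor Q&A starts before Workshop Address ends → Workshop Address and Sponsor Q&A overlap.
Fireside Chat starts after Workshop Address ends.
Panel Presentation starts before Invited Discussion ends → Invited Discussion and Panel Presentation overlap.
Sponsor Q&A starts before Invited Discussion ends → Invited Discussion and Sponsor Q&A overlap.
Fireside Chat starts after Invited Discussion ends.
Sponsor Q&A starts before Panel Presentation ends → Panel Presentation and Sponsor Q&A overlap.
Fireside Chat starts after Panel Presentation ends.
Fireside Chat starts after Sponsor Q&A ends.

Invited Discussion & Panel Presentation, Invited Discussion & Sponsor Q&A, Invited Discussion & Tutorial Track, Invited Discussion & Workshop Address, Panel Presentation & Sponsor Q&A, Panel Presentation & Workshop Address, Sponsor Q&A & Workshop Address, Tutorial Track & Workshop Address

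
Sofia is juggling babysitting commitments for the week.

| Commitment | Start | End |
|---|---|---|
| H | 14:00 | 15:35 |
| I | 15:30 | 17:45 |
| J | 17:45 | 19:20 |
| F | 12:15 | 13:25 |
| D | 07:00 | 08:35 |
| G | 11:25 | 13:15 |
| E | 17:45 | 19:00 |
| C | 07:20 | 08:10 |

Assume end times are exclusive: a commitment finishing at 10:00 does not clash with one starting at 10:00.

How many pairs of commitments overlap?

4

Sorted by start: D, C, G, F, H, I, E, J.
C starts before D ends → D and C overlap.
G starts after D ends, so nothing later overlaps D either.
G starts after C ends, so nothing later overlaps C either.
F starts before G ends → G and F overlap.
H starts after G ends, so nothing later overlaps G either.
H starts after F ends, so nothing later overlaps F either.
I starts before H ends → H and I overlap.
E starts after H ends, so nothing later overlaps H either.
E starts exactly when I ends (back-to-back, no overlap), so nothing later overlaps I either.
J starts before E ends → E and J overlap.
Overlapping pairs: C & D, E & J, F & G, H & I — 4 in total.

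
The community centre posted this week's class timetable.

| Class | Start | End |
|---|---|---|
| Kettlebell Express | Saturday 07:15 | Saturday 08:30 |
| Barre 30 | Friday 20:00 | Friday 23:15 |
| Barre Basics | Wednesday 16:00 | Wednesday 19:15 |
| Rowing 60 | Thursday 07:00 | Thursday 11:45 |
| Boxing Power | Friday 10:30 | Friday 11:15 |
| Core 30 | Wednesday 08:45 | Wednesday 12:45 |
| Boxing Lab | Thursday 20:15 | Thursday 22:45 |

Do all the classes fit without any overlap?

Yes

Sorted by start: Core 30, Barre Basics, Rowing 60, Boxing Lab, Boxing Power, Barre 30, Kettlebell Express.
Barre Basics starts after Core 30 ends, so Core 30 has no further overlaps.
Rowing 60 starts after Barre Basics ends, so Barre Basics has no further overlaps.
Boxing Lab starts after Rowing 60 ends, so Rowing 60 has no further overlaps.
Boxing Power starts after Boxing Lab ends, so Boxing Lab has no further overlaps.
Barre 30 starts after Boxing Power ends, so Boxing Power has no further overlaps.
Kettlebell Express starts after Barre 30 ends.
Every pair is clear; the schedule has no overlaps.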